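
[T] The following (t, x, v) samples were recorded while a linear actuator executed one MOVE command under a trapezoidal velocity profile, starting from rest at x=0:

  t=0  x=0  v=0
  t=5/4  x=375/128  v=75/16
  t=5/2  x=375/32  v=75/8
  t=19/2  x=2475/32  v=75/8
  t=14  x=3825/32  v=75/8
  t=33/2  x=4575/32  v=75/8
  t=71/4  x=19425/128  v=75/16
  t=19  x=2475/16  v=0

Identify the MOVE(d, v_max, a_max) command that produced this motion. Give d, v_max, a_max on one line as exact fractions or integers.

final state: t=19, x=2475/16, v=0 → d = 2475/16
a_max = (75/16−0)/(5/4−0) = 15/4
max v = 75/8 over t∈[5/2,33/2] → v_max = 75/8
check: 75/8·(5/2+14) = 2475/16 ✓

d=2475/16 v_max=75/8 a_max=15/4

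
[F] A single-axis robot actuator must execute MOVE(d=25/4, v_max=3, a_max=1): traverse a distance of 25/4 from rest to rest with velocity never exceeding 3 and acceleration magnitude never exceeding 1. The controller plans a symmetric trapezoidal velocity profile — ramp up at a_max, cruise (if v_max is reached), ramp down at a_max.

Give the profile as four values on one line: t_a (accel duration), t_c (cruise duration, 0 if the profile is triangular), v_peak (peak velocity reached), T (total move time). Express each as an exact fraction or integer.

vₘ²/aₘ = 3²/1 = 9
25/4 < 9 → triangular
v_peak = √(25/4·1) = √(25/4) = 5/2
t_a = (5/2)/1 = 5/2; t_c = 0
T = 2·5/2 = 5

t_a=5/2 t_c=0 v_peak=5/2 T=5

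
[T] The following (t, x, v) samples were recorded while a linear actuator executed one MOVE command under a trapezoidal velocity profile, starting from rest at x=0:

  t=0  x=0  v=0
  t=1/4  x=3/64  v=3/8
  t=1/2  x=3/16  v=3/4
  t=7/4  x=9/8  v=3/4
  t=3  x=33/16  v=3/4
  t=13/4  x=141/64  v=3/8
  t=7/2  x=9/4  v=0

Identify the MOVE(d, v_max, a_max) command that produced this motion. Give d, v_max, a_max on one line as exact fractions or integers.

final state: t=7/2, x=9/4, v=0 → d = 9/4
a_max = (3/8−0)/(1/4−0) = 3/2
max v = 3/4 over t∈[1/2,3] → v_max = 3/4
check: 3/4·(1/2+5/2) = 9/4 ✓

d=9/4 v_max=3/4 a_max=3/2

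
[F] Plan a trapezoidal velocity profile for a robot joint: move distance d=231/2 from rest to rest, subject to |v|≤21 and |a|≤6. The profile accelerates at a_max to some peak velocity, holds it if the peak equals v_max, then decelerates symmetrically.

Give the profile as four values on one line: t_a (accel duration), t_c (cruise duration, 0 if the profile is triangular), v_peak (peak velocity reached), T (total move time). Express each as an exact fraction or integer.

t_a=7/2 t_c=2 v_peak=21 T=9

vₘ²/aₘ = 21²/6 = 147/2
231/2 ≥ 147/2 → trapezoidal
t_a = 21/6 = 7/2; v_peak = 21
d_cruise = 231/2 − 147/2 = 42; t_c = 42/21 = 2
T = 2·7/2 + 2 = 9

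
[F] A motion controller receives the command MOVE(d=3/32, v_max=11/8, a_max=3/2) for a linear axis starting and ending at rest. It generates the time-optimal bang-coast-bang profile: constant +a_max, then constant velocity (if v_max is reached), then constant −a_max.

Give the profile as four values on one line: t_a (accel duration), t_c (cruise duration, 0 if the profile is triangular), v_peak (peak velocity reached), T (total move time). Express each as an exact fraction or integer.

v_max²/a_max = (11/8)²/(3/2) = 121/96
3/32 < 121/96 ⇒ no cruise
v_peak = √(3/32·3/2) = √(9/64) = 3/8
t_a = (3/8)/(3/2) = 1/4; t_c = 0
T = 2·1/4 = 1/2

t_a=1/4 t_c=0 v_peak=3/8 T=1/2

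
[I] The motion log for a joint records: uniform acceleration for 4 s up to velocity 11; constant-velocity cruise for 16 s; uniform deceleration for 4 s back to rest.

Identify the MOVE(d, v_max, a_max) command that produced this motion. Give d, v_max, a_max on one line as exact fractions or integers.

a_max = 11/4
d_a = ½·11·4 = 22; d_c = 11·16 = 176
d = 2·22 + 176 = 220
t_c = 16 > 0 so v_max = 11

d=220 v_max=11 a_max=11/4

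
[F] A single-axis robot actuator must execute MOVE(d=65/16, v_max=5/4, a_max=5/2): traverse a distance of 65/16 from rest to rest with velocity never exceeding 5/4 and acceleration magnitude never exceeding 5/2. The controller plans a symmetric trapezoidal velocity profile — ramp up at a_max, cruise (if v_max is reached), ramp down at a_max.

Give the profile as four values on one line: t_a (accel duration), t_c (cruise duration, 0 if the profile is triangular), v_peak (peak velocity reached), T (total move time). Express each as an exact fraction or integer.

t_a=1/2 t_c=11/4 v_peak=5/4 T=15/4

vₘ²/aₘ = (5/4)²/(5/2) = 5/8
65/16 ≥ 5/8 → trapezoidal
t_a = (5/4)/(5/2) = 1/2; v_peak = 5/4
d_cruise = 65/16 − 5/8 = 55/16; t_c = (55/16)/(5/4) = 11/4
T = 2·1/2 + 11/4 = 15/4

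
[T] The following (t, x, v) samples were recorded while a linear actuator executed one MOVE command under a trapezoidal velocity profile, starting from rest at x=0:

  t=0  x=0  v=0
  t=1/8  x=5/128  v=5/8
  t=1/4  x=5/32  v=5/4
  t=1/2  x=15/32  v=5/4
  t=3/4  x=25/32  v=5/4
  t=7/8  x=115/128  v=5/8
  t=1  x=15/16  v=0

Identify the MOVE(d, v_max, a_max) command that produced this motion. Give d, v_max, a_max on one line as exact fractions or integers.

final state: t=1, x=15/16, v=0 → d = 15/16
a_max = (5/8−0)/(1/8−0) = 5
max v = 5/4 over t∈[1/4,3/4] → v_max = 5/4
check: 5/4·(1/4+1/2) = 15/16 ✓

d=15/16 v_max=5/4 a_max=5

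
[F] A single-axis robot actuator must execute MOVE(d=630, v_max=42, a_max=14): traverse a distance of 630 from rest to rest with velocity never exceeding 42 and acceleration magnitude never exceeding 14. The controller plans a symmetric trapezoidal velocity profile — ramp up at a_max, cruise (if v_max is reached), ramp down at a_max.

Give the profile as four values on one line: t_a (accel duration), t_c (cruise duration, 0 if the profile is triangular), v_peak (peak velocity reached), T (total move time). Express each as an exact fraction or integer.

t_a=3 t_c=12 v_peak=42 T=18

v_max²/a_max = 42²/14 = 126
630 ≥ 126 ⇒ cruise phase
t_a = 42/14 = 3; v_peak = 42
d_cruise = 630 − 126 = 504; t_c = 504/42 = 12
T = 2·3 + 12 = 18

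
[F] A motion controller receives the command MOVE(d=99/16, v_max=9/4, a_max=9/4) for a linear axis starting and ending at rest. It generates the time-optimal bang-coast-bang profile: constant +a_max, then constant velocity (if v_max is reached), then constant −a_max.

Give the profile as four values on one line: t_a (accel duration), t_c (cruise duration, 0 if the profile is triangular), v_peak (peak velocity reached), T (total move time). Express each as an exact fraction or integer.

t_a=1 t_c=7/4 v_peak=9/4 T=15/4

vₘ²/aₘ = (9/4)²/(9/4) = 9/4
99/16 ≥ 9/4 ⇒ cruise phase
t_a = (9/4)/(9/4) = 1; v_peak = 9/4
d_cruise = 99/16 − 9/4 = 63/16; t_c = (63/16)/(9/4) = 7/4
T = 2·1 + 7/4 = 15/4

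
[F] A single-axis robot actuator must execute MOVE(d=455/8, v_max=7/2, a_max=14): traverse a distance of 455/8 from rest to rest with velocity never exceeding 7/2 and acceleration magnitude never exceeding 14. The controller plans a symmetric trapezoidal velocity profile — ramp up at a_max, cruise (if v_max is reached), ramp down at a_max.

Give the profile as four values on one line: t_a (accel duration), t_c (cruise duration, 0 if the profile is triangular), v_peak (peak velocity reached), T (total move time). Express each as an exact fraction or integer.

t_a=1/4 t_c=16 v_peak=7/2 T=33/2

v_max²/a_max = (7/2)²/14 = 7/8
455/8 ≥ 7/8 ⇒ cruise phase
t_a = (7/2)/14 = 1/4; v_peak = 7/2
d_cruise = 455/8 − 7/8 = 56; t_c = 56/(7/2) = 16
T = 2·1/4 + 16 = 33/2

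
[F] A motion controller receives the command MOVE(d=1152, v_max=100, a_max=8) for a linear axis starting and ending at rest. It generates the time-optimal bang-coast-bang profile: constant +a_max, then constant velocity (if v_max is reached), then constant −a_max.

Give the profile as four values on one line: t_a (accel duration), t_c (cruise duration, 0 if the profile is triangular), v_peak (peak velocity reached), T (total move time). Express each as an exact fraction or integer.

(v_max)²/a_max = 100²/8 = 1250
1152 < 1250 ⇒ no cruise
v_peak = √(1152·8) = √9216 = 96
t_a = 96/8 = 12; t_c = 0
T = 2·12 = 24

t_a=12 t_c=0 v_peak=96 T=24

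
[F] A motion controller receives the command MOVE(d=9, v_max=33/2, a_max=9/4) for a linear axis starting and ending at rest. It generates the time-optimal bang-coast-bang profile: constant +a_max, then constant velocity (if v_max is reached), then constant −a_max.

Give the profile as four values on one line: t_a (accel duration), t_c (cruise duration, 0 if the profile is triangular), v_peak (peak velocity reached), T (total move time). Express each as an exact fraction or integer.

t_a=2 t_c=0 v_peak=9/2 T=4

v_max²/a_max = (33/2)²/(9/4) = 121
9 < 121 → triangular
v_peak = √(9·9/4) = √(81/4) = 9/2
t_a = (9/2)/(9/4) = 2; t_c = 0
T = 2·2 = 4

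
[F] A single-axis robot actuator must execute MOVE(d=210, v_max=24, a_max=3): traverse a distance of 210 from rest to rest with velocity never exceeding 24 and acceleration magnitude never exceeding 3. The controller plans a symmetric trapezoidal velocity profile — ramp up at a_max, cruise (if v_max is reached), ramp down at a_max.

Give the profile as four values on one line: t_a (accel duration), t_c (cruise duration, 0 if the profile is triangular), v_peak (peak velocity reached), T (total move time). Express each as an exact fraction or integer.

vₘ²/aₘ = 24²/3 = 192
210 ≥ 192 so v_max reached
t_a = 24/3 = 8; v_peak = 24
d_cruise = 210 − 192 = 18; t_c = 18/24 = 3/4
T = 2·8 + 3/4 = 67/4

t_a=8 t_c=3/4 v_peak=24 T=67/4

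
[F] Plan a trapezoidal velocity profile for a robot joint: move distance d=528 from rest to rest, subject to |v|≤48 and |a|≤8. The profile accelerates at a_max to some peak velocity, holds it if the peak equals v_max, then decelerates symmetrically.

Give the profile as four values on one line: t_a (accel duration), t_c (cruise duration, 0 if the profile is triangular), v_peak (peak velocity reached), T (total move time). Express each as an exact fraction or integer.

t_a=6 t_c=5 v_peak=48 T=17

v_max²/a_max = 48²/8 = 288
528 ≥ 288 → trapezoidal
t_a = 48/8 = 6; v_peak = 48
d_cruise = 528 − 288 = 240; t_c = 240/48 = 5
T = 2·6 + 5 = 17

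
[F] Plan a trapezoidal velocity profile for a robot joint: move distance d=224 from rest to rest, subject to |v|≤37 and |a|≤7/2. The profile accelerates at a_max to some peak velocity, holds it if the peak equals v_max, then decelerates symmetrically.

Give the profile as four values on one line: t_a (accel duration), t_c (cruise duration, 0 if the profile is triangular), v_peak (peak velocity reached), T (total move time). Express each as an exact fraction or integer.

vₘ²/aₘ = 37²/(7/2) = 2738/7
224 < 2738/7 ⇒ no cruise
v_peak = √(224·7/2) = √784 = 28
t_a = 28/(7/2) = 8; t_c = 0
T = 2·8 = 16

t_a=8 t_c=0 v_peak=28 T=16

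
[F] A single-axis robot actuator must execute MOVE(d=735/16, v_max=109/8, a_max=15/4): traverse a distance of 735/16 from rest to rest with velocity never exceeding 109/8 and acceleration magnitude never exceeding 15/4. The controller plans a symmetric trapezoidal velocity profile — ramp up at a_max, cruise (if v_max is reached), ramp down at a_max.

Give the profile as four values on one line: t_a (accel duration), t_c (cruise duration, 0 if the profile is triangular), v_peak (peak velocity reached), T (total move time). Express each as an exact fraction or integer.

(v_max)²/a_max = (109/8)²/(15/4) = 11881/240
735/16 < 11881/240 → triangular
v_peak = √(735/16·15/4) = √(11025/64) = 105/8
t_a = (105/8)/(15/4) = 7/2; t_c = 0
T = 2·7/2 = 7

t_a=7/2 t_c=0 v_peak=105/8 T=7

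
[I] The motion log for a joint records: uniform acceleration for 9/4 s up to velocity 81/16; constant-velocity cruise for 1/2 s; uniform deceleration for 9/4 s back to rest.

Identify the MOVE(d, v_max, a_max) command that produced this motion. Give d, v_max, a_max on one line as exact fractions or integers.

d=891/64 v_max=81/16 a_max=9/4

a_max = (81/16)/(9/4) = 9/4
d_a = ½·81/16·9/4 = 729/128; d_c = 81/16·1/2 = 81/32
d = 2·729/128 + 81/32 = 891/64
t_c = 1/2 > 0 ⇒ limit active, v_max = 81/16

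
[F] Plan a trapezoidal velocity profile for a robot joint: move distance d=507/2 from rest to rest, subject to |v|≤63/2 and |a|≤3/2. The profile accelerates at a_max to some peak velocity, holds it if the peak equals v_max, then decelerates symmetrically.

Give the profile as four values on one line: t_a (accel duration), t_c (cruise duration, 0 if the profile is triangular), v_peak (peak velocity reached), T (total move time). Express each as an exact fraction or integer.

t_a=13 t_c=0 v_peak=39/2 T=26

v_max²/a_max = (63/2)²/(3/2) = 1323/2
507/2 < 1323/2 ⇒ no cruise
v_peak = √(507/2·3/2) = √(1521/4) = 39/2
t_a = (39/2)/(3/2) = 13; t_c = 0
T = 2·13 = 26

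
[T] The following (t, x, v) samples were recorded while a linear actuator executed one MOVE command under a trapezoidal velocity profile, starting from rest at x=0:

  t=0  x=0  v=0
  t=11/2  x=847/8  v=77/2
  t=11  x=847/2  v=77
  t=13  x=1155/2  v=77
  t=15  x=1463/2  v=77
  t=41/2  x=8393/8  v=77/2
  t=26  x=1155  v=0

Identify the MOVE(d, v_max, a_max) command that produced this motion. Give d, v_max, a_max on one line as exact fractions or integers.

final state: t=26, x=1155, v=0 → d = 1155
a_max = (77/2−0)/(11/2−0) = 7
max v = 77 over t∈[11,15] → v_max = 77
check: 77·(11+4) = 1155 ✓

d=1155 v_max=77 a_max=7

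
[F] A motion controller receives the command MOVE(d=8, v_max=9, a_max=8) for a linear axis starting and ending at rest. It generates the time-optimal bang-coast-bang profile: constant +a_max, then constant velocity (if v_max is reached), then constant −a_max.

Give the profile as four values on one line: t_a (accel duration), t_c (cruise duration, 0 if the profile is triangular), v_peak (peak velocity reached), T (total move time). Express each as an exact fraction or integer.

v_max²/a_max = 9²/8 = 81/8
8 < 81/8 ⇒ no cruise
v_peak = √(8·8) = √64 = 8
t_a = 8/8 = 1; t_c = 0
T = 2·1 = 2

t_a=1 t_c=0 v_peak=8 T=2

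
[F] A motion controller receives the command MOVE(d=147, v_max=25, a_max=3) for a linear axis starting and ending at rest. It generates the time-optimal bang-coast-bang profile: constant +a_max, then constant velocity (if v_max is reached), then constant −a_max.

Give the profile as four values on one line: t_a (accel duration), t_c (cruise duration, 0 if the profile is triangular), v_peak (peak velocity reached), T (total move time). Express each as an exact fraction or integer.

vₘ²/aₘ = 25²/3 = 625/3
147 < 625/3 ⇒ no cruise
v_peak = √(147·3) = √441 = 21
t_a = 21/3 = 7; t_c = 0
T = 2·7 = 14

t_a=7 t_c=0 v_peak=21 T=14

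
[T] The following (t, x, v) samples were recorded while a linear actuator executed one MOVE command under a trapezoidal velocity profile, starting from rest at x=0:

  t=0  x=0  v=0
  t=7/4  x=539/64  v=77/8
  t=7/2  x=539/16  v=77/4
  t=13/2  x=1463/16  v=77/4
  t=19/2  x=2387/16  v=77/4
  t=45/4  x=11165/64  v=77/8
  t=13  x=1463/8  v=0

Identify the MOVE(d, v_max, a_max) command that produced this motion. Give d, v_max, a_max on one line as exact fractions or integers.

d=1463/8 v_max=77/4 a_max=11/2

final state: t=13, x=1463/8, v=0 → d = 1463/8
a_max = (77/8−0)/(7/4−0) = 11/2
max v = 77/4 over t∈[7/2,19/2] → v_max = 77/4
check: 77/4·(7/2+6) = 1463/8 ✓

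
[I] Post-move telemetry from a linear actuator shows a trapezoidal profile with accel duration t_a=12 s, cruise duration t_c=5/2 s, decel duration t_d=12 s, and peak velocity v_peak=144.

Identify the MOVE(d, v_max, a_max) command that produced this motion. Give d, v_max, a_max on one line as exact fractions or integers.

a_max = 144/12 = 12
d_a = ½·144·12 = 864; d_c = 144·5/2 = 360
d = 2·864 + 360 = 2088
t_c = 5/2 > 0 → v_max = v_peak = 144

d=2088 v_max=144 a_max=12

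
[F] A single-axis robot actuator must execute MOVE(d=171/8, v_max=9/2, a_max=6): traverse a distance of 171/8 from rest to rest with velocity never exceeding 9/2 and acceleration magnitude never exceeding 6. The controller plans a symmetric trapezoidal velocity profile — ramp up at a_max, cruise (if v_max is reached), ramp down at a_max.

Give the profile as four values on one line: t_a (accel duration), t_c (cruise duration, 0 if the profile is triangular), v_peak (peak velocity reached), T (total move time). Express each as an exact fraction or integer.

v_max²/a_max = (9/2)²/6 = 27/8
171/8 ≥ 27/8 so v_max reached
t_a = (9/2)/6 = 3/4; v_peak = 9/2
d_cruise = 171/8 − 27/8 = 18; t_c = 18/(9/2) = 4
T = 2·3/4 + 4 = 11/2

t_a=3/4 t_c=4 v_peak=9/2 T=11/2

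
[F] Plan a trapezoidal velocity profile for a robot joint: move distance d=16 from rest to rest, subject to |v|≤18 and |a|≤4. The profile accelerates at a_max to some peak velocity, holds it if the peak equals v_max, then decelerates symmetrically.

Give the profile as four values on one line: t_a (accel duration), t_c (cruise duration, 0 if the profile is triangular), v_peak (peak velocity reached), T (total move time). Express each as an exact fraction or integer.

(v_max)²/a_max = 18²/4 = 81
16 < 81 → triangular
v_peak = √(16·4) = √64 = 8
t_a = 8/4 = 2; t_c = 0
T = 2·2 = 4

t_a=2 t_c=0 v_peak=8 T=4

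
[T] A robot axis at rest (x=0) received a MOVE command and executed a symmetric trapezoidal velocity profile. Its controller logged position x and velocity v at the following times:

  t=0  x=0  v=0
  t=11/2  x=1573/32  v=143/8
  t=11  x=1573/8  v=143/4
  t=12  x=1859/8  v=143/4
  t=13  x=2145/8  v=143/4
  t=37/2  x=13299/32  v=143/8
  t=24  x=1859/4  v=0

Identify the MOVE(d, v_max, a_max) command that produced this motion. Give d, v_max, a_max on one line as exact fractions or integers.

final state: t=24, x=1859/4, v=0 → d = 1859/4
a_max = (143/8−0)/(11/2−0) = 13/4
max v = 143/4 over t∈[11,13] → v_max = 143/4
check: 143/4·(11+2) = 1859/4 ✓

d=1859/4 v_max=143/4 a_max=13/4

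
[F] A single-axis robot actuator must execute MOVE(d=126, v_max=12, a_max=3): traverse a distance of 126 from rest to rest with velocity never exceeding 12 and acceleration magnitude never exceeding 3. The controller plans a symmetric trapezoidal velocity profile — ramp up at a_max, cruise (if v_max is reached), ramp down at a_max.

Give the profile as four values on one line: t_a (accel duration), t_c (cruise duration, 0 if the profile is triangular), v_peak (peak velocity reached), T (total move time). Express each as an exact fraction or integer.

t_a=4 t_c=13/2 v_peak=12 T=29/2

v_max²/a_max = 12²/3 = 48
126 ≥ 48 → trapezoidal
t_a = 12/3 = 4; v_peak = 12
d_cruise = 126 − 48 = 78; t_c = 78/12 = 13/2
T = 2·4 + 13/2 = 29/2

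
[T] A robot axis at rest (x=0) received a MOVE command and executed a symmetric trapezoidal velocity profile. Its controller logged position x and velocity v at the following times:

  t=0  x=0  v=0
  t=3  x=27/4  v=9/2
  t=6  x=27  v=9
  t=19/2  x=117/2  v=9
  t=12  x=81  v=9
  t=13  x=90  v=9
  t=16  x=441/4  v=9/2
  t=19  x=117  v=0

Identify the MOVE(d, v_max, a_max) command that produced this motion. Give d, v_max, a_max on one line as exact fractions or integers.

d=117 v_max=9 a_max=3/2

final state: t=19, x=117, v=0 → d = 117
a_max = (9/2−0)/(3−0) = 3/2
max v = 9 over t∈[6,13] → v_max = 9
check: 9·(6+7) = 117 ✓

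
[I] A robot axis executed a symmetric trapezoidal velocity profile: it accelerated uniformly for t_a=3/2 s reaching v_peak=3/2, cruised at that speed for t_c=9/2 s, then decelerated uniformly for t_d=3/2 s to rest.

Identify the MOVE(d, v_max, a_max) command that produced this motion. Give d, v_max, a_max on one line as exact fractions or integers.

a_max = (3/2)/(3/2) = 1
d_a = ½·3/2·3/2 = 9/8; d_c = 3/2·9/2 = 27/4
d = 2·9/8 + 27/4 = 9
t_c = 9/2 > 0 → v_max = v_peak = 3/2

d=9 v_max=3/2 a_max=1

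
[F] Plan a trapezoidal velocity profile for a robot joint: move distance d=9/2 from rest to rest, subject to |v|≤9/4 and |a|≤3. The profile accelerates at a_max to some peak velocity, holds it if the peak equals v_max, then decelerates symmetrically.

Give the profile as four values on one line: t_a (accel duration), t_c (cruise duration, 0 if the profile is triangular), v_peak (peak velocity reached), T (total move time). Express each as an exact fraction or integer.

t_a=3/4 t_c=5/4 v_peak=9/4 T=11/4

(v_max)²/a_max = (9/4)²/3 = 27/16
9/2 ≥ 27/16 ⇒ cruise phase
t_a = (9/4)/3 = 3/4; v_peak = 9/4
d_cruise = 9/2 − 27/16 = 45/16; t_c = (45/16)/(9/4) = 5/4
T = 2·3/4 + 5/4 = 11/4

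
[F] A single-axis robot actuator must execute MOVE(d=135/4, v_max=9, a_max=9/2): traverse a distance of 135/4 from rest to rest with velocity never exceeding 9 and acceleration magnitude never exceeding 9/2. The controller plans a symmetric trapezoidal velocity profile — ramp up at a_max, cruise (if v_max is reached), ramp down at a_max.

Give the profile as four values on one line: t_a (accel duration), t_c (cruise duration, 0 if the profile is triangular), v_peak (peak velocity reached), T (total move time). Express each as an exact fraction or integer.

vₘ²/aₘ = 9²/(9/2) = 18
135/4 ≥ 18 so v_max reached
t_a = 9/(9/2) = 2; v_peak = 9
d_cruise = 135/4 − 18 = 63/4; t_c = (63/4)/9 = 7/4
T = 2·2 + 7/4 = 23/4

t_a=2 t_c=7/4 v_peak=9 T=23/4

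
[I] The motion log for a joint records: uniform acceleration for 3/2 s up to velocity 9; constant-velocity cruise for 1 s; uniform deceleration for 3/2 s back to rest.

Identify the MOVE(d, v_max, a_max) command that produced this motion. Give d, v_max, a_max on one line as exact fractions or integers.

a_max = 9/(3/2) = 6
d_a = ½·9·3/2 = 27/4; d_c = 9·1 = 9
d = 2·27/4 + 9 = 45/2
t_c = 1 > 0 → v_max = v_peak = 9

d=45/2 v_max=9 a_max=6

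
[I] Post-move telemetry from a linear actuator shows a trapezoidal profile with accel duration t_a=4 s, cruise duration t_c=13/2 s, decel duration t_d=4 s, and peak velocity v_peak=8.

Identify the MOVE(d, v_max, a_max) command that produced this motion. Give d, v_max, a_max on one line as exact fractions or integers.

d=84 v_max=8 a_max=2

a_max = 8/4 = 2
d_a = ½·8·4 = 16; d_c = 8·13/2 = 52
d = 2·16 + 52 = 84
t_c = 13/2 > 0 ⇒ limit active, v_max = 8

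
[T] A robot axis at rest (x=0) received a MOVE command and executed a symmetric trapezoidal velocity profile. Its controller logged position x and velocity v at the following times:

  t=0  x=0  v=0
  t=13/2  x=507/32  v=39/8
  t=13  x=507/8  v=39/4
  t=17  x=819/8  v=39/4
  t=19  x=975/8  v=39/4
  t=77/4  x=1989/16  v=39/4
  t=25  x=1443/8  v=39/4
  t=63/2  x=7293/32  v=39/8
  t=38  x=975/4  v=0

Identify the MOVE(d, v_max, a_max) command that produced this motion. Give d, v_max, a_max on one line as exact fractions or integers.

d=975/4 v_max=39/4 a_max=3/4

final state: t=38, x=975/4, v=0 → d = 975/4
a_max = (39/8−0)/(13/2−0) = 3/4
max v = 39/4 over t∈[13,25] → v_max = 39/4
check: 39/4·(13+12) = 975/4 ✓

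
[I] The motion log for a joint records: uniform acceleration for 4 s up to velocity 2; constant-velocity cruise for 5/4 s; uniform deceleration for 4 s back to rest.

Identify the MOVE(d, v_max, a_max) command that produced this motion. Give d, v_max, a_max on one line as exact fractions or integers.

d=21/2 v_max=2 a_max=1/2

a_max = 2/4 = 1/2
d_a = ½·2·4 = 4; d_c = 2·5/4 = 5/2
d = 2·4 + 5/2 = 21/2
t_c = 5/4 > 0 so v_max = 2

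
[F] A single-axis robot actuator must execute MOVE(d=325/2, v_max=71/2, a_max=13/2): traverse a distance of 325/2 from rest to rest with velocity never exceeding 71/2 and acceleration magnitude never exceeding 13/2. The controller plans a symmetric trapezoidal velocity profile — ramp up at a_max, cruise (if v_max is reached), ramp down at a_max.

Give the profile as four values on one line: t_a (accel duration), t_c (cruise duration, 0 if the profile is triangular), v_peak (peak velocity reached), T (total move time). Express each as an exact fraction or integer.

t_a=5 t_c=0 v_peak=65/2 T=10

v_max²/a_max = (71/2)²/(13/2) = 5041/26
325/2 < 5041/26 → triangular
v_peak = √(325/2·13/2) = √(4225/4) = 65/2
t_a = (65/2)/(13/2) = 5; t_c = 0
T = 2·5 = 10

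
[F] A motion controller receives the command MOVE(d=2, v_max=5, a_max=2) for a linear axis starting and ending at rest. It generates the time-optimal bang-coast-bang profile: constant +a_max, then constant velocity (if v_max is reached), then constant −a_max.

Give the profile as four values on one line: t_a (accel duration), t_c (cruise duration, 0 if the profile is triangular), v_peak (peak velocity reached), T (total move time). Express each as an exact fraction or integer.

(v_max)²/a_max = 5²/2 = 25/2
2 < 25/2 → triangular
v_peak = √(2·2) = √4 = 2
t_a = 2/2 = 1; t_c = 0
T = 2·1 = 2

t_a=1 t_c=0 v_peak=2 T=2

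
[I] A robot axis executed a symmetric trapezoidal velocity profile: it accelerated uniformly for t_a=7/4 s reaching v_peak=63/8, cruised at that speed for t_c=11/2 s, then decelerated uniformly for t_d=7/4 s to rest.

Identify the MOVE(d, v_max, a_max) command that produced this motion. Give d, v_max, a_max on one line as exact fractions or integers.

d=1827/32 v_max=63/8 a_max=9/2

a_max = (63/8)/(7/4) = 9/2
d_a = ½·63/8·7/4 = 441/64; d_c = 63/8·11/2 = 693/16
d = 2·441/64 + 693/16 = 1827/32
t_c = 11/2 > 0 so v_max = 63/8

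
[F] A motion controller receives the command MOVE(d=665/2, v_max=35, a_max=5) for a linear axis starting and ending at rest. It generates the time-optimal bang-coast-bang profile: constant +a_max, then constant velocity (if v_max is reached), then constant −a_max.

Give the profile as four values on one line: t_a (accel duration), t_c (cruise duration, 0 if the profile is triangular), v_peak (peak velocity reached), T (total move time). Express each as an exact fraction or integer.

t_a=7 t_c=5/2 v_peak=35 T=33/2

vₘ²/aₘ = 35²/5 = 245
665/2 ≥ 245 → trapezoidal
t_a = 35/5 = 7; v_peak = 35
d_cruise = 665/2 − 245 = 175/2; t_c = (175/2)/35 = 5/2
T = 2·7 + 5/2 = 33/2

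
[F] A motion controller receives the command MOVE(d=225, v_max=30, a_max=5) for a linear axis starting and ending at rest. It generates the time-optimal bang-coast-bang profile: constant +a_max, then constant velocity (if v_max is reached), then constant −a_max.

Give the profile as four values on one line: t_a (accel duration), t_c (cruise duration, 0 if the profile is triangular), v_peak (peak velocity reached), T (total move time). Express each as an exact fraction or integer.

t_a=6 t_c=3/2 v_peak=30 T=27/2

(v_max)²/a_max = 30²/5 = 180
225 ≥ 180 so v_max reached
t_a = 30/5 = 6; v_peak = 30
d_cruise = 225 − 180 = 45; t_c = 45/30 = 3/2
T = 2·6 + 3/2 = 27/2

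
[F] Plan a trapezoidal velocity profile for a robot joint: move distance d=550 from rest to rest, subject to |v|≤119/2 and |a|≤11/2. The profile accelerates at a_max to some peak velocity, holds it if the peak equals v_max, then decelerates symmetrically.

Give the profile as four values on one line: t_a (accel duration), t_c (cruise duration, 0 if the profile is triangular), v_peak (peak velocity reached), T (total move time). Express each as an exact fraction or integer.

v_max²/a_max = (119/2)²/(11/2) = 14161/22
550 < 14161/22 → triangular
v_peak = √(550·11/2) = √3025 = 55
t_a = 55/(11/2) = 10; t_c = 0
T = 2·10 = 20

t_a=10 t_c=0 v_peak=55 T=20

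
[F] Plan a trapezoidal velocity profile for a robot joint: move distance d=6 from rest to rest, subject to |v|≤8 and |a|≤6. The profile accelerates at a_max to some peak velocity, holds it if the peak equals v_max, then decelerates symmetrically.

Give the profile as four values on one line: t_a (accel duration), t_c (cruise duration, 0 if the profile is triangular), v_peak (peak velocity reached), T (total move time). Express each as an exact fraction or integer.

v_max²/a_max = 8²/6 = 32/3
6 < 32/3 ⇒ no cruise
v_peak = √(6·6) = √36 = 6
t_a = 6/6 = 1; t_c = 0
T = 2·1 = 2

t_a=1 t_c=0 v_peak=6 T=2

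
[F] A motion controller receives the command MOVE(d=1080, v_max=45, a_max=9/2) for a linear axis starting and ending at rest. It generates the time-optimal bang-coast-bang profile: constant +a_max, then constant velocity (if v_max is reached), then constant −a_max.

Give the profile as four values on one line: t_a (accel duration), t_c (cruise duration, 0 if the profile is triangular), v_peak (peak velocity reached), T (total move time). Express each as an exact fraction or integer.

(v_max)²/a_max = 45²/(9/2) = 450
1080 ≥ 450 → trapezoidal
t_a = 45/(9/2) = 10; v_peak = 45
d_cruise = 1080 − 450 = 630; t_c = 630/45 = 14
T = 2·10 + 14 = 34

t_a=10 t_c=14 v_peak=45 T=34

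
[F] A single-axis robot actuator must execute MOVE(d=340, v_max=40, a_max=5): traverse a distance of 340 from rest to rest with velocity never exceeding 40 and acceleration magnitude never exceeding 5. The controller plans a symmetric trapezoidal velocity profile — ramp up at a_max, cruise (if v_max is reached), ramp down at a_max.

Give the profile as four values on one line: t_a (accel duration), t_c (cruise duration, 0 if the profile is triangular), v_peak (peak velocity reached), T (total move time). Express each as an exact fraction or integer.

t_a=8 t_c=1/2 v_peak=40 T=33/2

vₘ²/aₘ = 40²/5 = 320
340 ≥ 320 → trapezoidal
t_a = 40/5 = 8; v_peak = 40
d_cruise = 340 − 320 = 20; t_c = 20/40 = 1/2
T = 2·8 + 1/2 = 33/2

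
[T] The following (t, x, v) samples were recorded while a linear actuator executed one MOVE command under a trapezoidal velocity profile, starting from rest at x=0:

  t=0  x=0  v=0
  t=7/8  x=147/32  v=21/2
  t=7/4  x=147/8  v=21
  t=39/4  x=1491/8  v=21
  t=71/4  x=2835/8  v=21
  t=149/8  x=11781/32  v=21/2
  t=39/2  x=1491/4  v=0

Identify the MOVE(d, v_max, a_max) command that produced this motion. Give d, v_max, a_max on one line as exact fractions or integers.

final state: t=39/2, x=1491/4, v=0 → d = 1491/4
a_max = (21/2−0)/(7/8−0) = 12
max v = 21 over t∈[7/4,71/4] → v_max = 21
check: 21·(7/4+16) = 1491/4 ✓

d=1491/4 v_max=21 a_max=12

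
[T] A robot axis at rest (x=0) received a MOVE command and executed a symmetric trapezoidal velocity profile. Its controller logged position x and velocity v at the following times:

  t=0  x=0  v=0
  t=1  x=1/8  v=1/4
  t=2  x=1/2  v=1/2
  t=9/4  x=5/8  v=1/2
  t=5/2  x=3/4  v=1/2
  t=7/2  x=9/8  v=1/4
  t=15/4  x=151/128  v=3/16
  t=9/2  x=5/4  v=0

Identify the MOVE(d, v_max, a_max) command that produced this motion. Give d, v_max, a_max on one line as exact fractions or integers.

final state: t=9/2, x=5/4, v=0 → d = 5/4
a_max = (1/4−0)/(1−0) = 1/4
max v = 1/2 over t∈[2,5/2] → v_max = 1/2
check: 1/2·(2+1/2) = 5/4 ✓

d=5/4 v_max=1/2 a_max=1/4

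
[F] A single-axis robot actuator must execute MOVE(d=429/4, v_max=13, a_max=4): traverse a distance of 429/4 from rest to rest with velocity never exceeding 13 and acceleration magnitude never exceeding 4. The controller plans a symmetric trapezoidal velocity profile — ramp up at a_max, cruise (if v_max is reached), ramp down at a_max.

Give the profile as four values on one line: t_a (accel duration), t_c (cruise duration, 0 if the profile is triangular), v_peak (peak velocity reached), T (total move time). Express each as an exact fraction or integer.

t_a=13/4 t_c=5 v_peak=13 T=23/2

(v_max)²/a_max = 13²/4 = 169/4
429/4 ≥ 169/4 → trapezoidal
t_a = 13/4; v_peak = 13
d_cruise = 429/4 − 169/4 = 65; t_c = 65/13 = 5
T = 2·13/4 + 5 = 23/2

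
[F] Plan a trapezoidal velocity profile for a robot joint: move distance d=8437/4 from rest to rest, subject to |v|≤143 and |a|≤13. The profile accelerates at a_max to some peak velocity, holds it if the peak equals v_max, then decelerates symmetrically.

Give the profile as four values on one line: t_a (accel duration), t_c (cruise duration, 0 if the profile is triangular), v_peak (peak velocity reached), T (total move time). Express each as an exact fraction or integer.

(v_max)²/a_max = 143²/13 = 1573
8437/4 ≥ 1573 → trapezoidal
t_a = 143/13 = 11; v_peak = 143
d_cruise = 8437/4 − 1573 = 2145/4; t_c = (2145/4)/143 = 15/4
T = 2·11 + 15/4 = 103/4

t_a=11 t_c=15/4 v_peak=143 T=103/4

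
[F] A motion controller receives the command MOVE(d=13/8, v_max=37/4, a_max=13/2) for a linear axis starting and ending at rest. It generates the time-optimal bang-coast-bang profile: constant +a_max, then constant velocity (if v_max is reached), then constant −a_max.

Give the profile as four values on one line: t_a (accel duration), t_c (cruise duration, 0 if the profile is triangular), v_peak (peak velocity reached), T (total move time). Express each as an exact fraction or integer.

t_a=1/2 t_c=0 v_peak=13/4 T=1

vₘ²/aₘ = (37/4)²/(13/2) = 1369/104
13/8 < 1369/104 ⇒ no cruise
v_peak = √(13/8·13/2) = √(169/16) = 13/4
t_a = (13/4)/(13/2) = 1/2; t_c = 0
T = 2·1/2 = 1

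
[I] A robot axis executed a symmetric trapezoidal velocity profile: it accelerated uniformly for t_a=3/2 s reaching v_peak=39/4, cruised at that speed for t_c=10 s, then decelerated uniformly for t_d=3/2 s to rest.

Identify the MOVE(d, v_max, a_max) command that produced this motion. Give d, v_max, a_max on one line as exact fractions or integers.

d=897/8 v_max=39/4 a_max=13/2

a_max = (39/4)/(3/2) = 13/2
d_a = ½·39/4·3/2 = 117/16; d_c = 39/4·10 = 195/2
d = 2·117/16 + 195/2 = 897/8
t_c = 10 > 0 → v_max = v_peak = 39/4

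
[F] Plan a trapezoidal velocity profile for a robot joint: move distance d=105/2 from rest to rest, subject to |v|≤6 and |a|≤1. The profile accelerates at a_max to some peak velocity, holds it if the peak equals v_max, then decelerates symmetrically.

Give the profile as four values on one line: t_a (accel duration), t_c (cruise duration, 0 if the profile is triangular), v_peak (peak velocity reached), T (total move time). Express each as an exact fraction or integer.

t_a=6 t_c=11/4 v_peak=6 T=59/4

vₘ²/aₘ = 6²/1 = 36
105/2 ≥ 36 so v_max reached
t_a = 6/1 = 6; v_peak = 6
d_cruise = 105/2 − 36 = 33/2; t_c = (33/2)/6 = 11/4
T = 2·6 + 11/4 = 59/4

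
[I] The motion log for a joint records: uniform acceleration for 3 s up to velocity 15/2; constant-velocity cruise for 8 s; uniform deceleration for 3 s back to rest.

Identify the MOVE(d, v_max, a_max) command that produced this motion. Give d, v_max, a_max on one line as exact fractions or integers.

a_max = (15/2)/3 = 5/2
d_a = ½·15/2·3 = 45/4; d_c = 15/2·8 = 60
d = 2·45/4 + 60 = 165/2
t_c = 8 > 0 ⇒ limit active, v_max = 15/2

d=165/2 v_max=15/2 a_max=5/2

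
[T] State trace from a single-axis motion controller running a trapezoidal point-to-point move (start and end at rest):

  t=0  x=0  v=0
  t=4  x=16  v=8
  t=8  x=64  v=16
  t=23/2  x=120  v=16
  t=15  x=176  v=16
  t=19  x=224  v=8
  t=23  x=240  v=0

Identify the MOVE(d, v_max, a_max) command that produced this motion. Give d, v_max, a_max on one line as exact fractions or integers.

d=240 v_max=16 a_max=2

final state: t=23, x=240, v=0 → d = 240
a_max = (8−0)/(4−0) = 2
max v = 16 over t∈[8,15] → v_max = 16
check: 16·(8+7) = 240 ✓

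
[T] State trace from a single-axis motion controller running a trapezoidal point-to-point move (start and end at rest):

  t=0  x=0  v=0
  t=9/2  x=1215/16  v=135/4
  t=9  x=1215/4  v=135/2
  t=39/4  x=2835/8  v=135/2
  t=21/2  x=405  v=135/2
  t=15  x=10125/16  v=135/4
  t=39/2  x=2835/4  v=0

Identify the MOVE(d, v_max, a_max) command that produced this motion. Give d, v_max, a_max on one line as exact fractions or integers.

d=2835/4 v_max=135/2 a_max=15/2

final state: t=39/2, x=2835/4, v=0 → d = 2835/4
a_max = (135/4−0)/(9/2−0) = 15/2
max v = 135/2 over t∈[9,21/2] → v_max = 135/2
check: 135/2·(9+3/2) = 2835/4 ✓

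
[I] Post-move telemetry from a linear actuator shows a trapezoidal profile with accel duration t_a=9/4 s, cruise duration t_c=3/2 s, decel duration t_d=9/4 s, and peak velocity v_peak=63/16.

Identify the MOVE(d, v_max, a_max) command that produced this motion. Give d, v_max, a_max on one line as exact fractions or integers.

d=945/64 v_max=63/16 a_max=7/4

a_max = (63/16)/(9/4) = 7/4
d_a = ½·63/16·9/4 = 567/128; d_c = 63/16·3/2 = 189/32
d = 2·567/128 + 189/32 = 945/64
t_c = 3/2 > 0 so v_max = 63/16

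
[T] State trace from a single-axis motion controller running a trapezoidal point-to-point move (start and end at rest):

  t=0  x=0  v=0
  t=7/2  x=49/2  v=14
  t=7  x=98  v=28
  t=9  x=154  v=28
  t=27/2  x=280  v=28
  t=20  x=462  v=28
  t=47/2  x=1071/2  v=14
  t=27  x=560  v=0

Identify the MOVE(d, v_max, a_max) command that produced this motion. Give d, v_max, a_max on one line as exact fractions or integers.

final state: t=27, x=560, v=0 → d = 560
a_max = (14−0)/(7/2−0) = 4
max v = 28 over t∈[7,20] → v_max = 28
check: 28·(7+13) = 560 ✓

d=560 v_max=28 a_max=4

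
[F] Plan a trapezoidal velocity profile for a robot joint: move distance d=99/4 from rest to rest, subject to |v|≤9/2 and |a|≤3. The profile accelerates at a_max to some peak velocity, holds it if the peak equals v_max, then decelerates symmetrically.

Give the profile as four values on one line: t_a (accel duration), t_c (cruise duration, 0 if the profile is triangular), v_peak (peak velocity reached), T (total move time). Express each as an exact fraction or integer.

t_a=3/2 t_c=4 v_peak=9/2 T=7

(v_max)²/a_max = (9/2)²/3 = 27/4
99/4 ≥ 27/4 so v_max reached
t_a = (9/2)/3 = 3/2; v_peak = 9/2
d_cruise = 99/4 − 27/4 = 18; t_c = 18/(9/2) = 4
T = 2·3/2 + 4 = 7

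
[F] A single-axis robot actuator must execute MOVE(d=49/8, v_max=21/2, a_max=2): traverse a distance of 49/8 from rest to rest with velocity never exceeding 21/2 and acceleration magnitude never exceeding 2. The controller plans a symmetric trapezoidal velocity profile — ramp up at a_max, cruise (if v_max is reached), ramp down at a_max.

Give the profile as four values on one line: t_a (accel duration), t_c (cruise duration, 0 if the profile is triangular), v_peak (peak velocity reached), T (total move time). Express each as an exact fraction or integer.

t_a=7/4 t_c=0 v_peak=7/2 T=7/2

(v_max)²/a_max = (21/2)²/2 = 441/8
49/8 < 441/8 → triangular
v_peak = √(49/8·2) = √(49/4) = 7/2
t_a = (7/2)/2 = 7/4; t_c = 0
T = 2·7/4 = 7/2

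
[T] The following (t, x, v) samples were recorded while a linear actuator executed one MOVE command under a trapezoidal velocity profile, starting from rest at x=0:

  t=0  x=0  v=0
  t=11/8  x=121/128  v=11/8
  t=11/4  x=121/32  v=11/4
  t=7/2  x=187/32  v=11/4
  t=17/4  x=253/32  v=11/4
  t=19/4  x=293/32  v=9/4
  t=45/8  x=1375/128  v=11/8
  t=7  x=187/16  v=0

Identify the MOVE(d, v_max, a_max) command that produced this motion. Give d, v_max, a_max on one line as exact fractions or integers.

final state: t=7, x=187/16, v=0 → d = 187/16
a_max = (11/8−0)/(11/8−0) = 1
max v = 11/4 over t∈[11/4,17/4] → v_max = 11/4
check: 11/4·(11/4+3/2) = 187/16 ✓

d=187/16 v_max=11/4 a_max=1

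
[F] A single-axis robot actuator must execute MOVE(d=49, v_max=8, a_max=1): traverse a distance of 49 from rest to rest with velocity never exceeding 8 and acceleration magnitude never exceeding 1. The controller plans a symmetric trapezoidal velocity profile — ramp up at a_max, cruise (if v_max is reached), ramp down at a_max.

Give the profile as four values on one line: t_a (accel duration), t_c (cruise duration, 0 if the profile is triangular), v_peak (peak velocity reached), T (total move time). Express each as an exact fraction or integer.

vₘ²/aₘ = 8²/1 = 64
49 < 64 ⇒ no cruise
v_peak = √(49·1) = √49 = 7
t_a = 7/1 = 7; t_c = 0
T = 2·7 = 14

t_a=7 t_c=0 v_peak=7 T=14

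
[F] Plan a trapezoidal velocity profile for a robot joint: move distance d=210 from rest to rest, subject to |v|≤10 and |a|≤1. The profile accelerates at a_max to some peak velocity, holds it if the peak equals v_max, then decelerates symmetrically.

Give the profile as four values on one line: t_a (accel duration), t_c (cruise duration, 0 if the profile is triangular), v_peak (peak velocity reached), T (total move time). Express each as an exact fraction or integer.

(v_max)²/a_max = 10²/1 = 100
210 ≥ 100 ⇒ cruise phase
t_a = 10/1 = 10; v_peak = 10
d_cruise = 210 − 100 = 110; t_c = 110/10 = 11
T = 2·10 + 11 = 31

t_a=10 t_c=11 v_peak=10 T=31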